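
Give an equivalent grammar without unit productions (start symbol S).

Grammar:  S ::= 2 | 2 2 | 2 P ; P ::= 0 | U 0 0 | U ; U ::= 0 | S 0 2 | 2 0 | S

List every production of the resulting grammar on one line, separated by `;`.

Unit pairs: P ⇒* {S, U}; U ⇒* {S}.
For every A with A ⇒* B via unit rules, add B's non-unit alternatives to A; then delete every rule of the form X → Y.

S ::= 2 | 2 2 | 2 P; P ::= 0 | S 0 2 | 2 0 | 2 | 2 2 | 2 P | U 0 0; U ::= 0 | S 0 2 | 2 0 | 2 | 2 2 | 2 P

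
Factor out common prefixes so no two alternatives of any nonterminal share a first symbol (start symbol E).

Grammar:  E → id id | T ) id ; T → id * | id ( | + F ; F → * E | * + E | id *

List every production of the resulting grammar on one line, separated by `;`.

E → id id | T ) id; T → + F | id T'; F → id * | * F'; T' → * | (; F' → E | + E

T has alternatives sharing prefix 'id': factor to T → id T' with T' → * | (.
F has alternatives sharing prefix '*': factor to F → * F' with F' → E | + E.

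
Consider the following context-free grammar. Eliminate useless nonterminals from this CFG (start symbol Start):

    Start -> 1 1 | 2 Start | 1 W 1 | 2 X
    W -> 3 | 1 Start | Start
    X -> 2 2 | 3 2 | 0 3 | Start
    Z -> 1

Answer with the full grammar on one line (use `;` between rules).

Start -> 1 1 | 2 Start | 1 W 1 | 2 X; W -> 3 | 1 Start | Start; X -> 2 2 | 3 2 | 0 3 | Start

Generating nonterminals: {Start, W, X, Z}.
Reachable from Start after that: {Start, W, X}.
Removed useless symbols: {Z} and every production mentioning them.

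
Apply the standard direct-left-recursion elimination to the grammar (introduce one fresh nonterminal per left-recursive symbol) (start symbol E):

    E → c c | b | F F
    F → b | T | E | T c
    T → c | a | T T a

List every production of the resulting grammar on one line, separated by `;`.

Directly left-recursive nonterminal: T.
For T: α = {T a}, β = {c, a}. Rewrite as T → β T' and T' → α T' | ε.

E → c c | b | F F; F → b | T | E | T c; T → c T' | a T'; T' → T a T' | ε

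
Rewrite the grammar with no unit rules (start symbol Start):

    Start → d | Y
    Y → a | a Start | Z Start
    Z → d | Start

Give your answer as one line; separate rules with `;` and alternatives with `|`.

Start → d | a | a Start | Z Start; Y → a | a Start | Z Start; Z → d | a | a Start | Z Start

Unit pairs: Start ⇒* {Y}; Z ⇒* {Start, Y}.
For each unit pair (A, B), copy every non-unit production of B to A, then drop all unit productions.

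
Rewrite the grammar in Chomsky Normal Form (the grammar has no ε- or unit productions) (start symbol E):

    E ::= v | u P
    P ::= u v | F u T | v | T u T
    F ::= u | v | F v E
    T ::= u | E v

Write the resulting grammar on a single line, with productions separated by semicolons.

E ::= v | X1 P; P ::= X1 X2 | F Y1 | v | T Y2; F ::= u | v | F Y3; T ::= u | E X2; X1 ::= u; X2 ::= v; Y1 ::= X1 T; Y2 ::= X1 T; Y3 ::= X2 E

Introduce a nonterminal for each terminal appearing in a rule of length ≥ 2: X1 → u, X2 → v.
Binarize each right-hand side of length ≥ 3 by chaining fresh nonterminals (Y1, Y2, …): affected rules were P → F X1 T; P → T X1 T; F → F X2 E.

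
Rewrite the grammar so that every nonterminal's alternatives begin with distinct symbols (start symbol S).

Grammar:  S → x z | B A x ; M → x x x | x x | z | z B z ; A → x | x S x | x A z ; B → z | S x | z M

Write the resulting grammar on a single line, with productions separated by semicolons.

S → x z | B A x; M → x x M' | z M''; A → x A'; B → S x | z B'; M' → x | ε; M'' → ε | B z; A' → ε | S x | A z; B' → ε | M

M has alternatives sharing prefix 'x x': factor to M → x x M' with M' → x | ε.
M has alternatives sharing prefix 'z': factor to M → z M'' with M'' → ε | B z.
A has alternatives sharing prefix 'x': factor to A → x A' with A' → ε | S x | A z.
B has alternatives sharing prefix 'z': factor to B → z B' with B' → ε | M.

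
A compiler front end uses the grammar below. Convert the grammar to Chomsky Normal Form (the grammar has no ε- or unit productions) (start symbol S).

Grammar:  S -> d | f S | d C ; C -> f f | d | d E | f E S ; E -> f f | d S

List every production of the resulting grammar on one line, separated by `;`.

S -> d | X1 S | X2 C; C -> X1 X1 | d | X2 E | X1 Y1; E -> X1 X1 | X2 S; X1 -> f; X2 -> d; Y1 -> E S

Introduce a nonterminal for each terminal appearing in a rule of length ≥ 2: X1 → f, X2 → d.
Binarize each right-hand side of length ≥ 3 by chaining fresh nonterminals (Y1, Y2, …): affected rules were C → X1 E S.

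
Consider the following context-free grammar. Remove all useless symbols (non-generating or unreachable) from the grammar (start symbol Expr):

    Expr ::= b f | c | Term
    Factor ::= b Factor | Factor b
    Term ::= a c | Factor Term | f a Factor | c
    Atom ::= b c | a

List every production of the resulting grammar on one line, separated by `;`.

Expr ::= b f | c | Term; Term ::= a c | c

Generating nonterminals: {Atom, Expr, Term}.
Reachable from Expr after that: {Expr, Term}.
Removed useless symbols: {Atom, Factor} and every production mentioning them.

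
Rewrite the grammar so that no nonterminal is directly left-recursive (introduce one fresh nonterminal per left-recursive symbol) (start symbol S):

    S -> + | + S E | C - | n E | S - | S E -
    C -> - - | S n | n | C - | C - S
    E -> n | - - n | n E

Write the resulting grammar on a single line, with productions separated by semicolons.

S -> + S' | + S E S' | C - S' | n E S'; C -> - - C' | S n C' | n C'; E -> n | - - n | n E; S' -> - S' | E - S' | ε; C' -> - C' | - S C' | ε

Left recursion appears on S, C.
For S: α = {-, E -}, β = {+, + S E, C -, n E}. Rewrite as S → β S' and S' → α S' | ε.
For C: α = {-, - S}, β = {- -, S n, n}. Rewrite as C → β C' and C' → α C' | ε.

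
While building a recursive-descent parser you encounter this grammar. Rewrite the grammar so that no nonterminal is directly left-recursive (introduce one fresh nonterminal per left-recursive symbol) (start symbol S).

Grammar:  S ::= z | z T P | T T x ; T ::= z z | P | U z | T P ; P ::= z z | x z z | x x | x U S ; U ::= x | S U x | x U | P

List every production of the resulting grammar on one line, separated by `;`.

S ::= z | z T P | T T x; T ::= z z T' | P T' | U z T'; P ::= z z | x z z | x x | x U S; U ::= x | S U x | x U | P; T' ::= P T' | ε

T is directly left-recursive.
For T: α = {P}, β = {z z, P, U z}. Rewrite as T → β T' and T' → α T' | ε.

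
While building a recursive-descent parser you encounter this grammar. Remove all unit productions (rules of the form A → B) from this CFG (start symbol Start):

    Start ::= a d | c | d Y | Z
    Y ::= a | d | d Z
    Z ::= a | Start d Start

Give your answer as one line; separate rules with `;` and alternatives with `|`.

Start ::= a | Start d Start | a d | c | d Y; Y ::= a | d | d Z; Z ::= a | Start d Start

Unit pairs: Start ⇒* {Z}.
For each unit pair (A, B), copy every non-unit production of B to A, then drop all unit productions.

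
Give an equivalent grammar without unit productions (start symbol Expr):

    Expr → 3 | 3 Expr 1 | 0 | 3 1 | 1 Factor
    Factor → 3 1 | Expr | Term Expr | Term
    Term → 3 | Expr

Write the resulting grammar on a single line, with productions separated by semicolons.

Expr → 3 | 3 Expr 1 | 0 | 3 1 | 1 Factor; Factor → 3 | 3 1 | Term Expr | 3 Expr 1 | 0 | 1 Factor; Term → 3 | 3 Expr 1 | 0 | 3 1 | 1 Factor

Unit pairs: Factor ⇒* {Expr, Term}; Term ⇒* {Expr}.
For every A with A ⇒* B via unit rules, add B's non-unit alternatives to A; then delete every rule of the form X → Y.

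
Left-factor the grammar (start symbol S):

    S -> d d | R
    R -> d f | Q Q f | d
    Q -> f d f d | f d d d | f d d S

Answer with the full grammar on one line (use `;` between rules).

R has alternatives sharing prefix 'd': factor to R → d R' with R' → f | ε.
Q has alternatives sharing prefix 'f d': factor to Q → f d Q' with Q' → f d | d d | d S.
Q' has alternatives sharing prefix 'd': factor to Q' → d Q'' with Q'' → d | S.

S -> d d | R; R -> Q Q f | d R'; Q -> f d Q'; R' -> f | eps; Q' -> f d | d Q''; Q'' -> d | S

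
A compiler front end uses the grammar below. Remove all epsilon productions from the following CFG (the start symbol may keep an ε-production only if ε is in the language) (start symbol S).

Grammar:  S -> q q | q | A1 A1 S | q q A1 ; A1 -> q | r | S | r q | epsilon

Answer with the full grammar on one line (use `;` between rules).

S -> q q | q | A1 A1 S | A1 S | q q A1; A1 -> q | r | S | r q

The nullable symbols are {A1}.
ε ∉ L(G), so no ε-production is kept.
Expand every rule over subsets of its nullable positions: S → A1 A1 S gives A1 A1 S | A1 S.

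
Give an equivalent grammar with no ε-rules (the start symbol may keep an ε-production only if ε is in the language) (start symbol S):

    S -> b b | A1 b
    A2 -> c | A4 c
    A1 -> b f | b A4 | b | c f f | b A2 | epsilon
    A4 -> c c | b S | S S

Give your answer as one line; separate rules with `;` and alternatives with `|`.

Nullable nonterminals: {A1}.
ε ∉ L(G), so no ε-production is kept.
Expand every rule over subsets of its nullable positions: S → A1 b gives A1 b | b.

S -> b b | A1 b | b; A2 -> c | A4 c; A1 -> b f | b A4 | b | c f f | b A2; A4 -> c c | b S | S S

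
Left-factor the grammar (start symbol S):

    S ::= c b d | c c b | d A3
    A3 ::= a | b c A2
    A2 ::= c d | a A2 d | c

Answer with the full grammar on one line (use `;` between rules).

S has alternatives sharing prefix 'c': factor to S → c S' with S' → b d | c b.
A2 has alternatives sharing prefix 'c': factor to A2 → c A2' with A2' → d | ε.

S ::= d A3 | c S'; A3 ::= a | b c A2; A2 ::= a A2 d | c A2'; S' ::= b d | c b; A2' ::= d | ε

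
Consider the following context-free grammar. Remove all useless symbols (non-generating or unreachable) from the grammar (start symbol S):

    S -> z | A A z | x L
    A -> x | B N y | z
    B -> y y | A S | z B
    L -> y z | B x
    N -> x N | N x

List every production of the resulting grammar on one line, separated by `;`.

Generating nonterminals: {A, B, L, S}.
Reachable from S after that: {A, B, L, S}.
Removed useless symbols: {N} and every production mentioning them.

S -> z | A A z | x L; A -> x | z; B -> y y | A S | z B; L -> y z | B x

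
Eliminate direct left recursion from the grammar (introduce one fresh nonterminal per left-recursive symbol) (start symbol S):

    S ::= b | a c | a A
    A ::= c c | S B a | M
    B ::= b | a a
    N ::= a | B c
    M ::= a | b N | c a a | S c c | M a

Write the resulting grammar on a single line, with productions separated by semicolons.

S ::= b | a c | a A; A ::= c c | S B a | M; B ::= b | a a; N ::= a | B c; M ::= a M' | b N M' | c a a M' | S c c M'; M' ::= a M' | eps

M is directly left-recursive.
For M: α = {a}, β = {a, b N, c a a, S c c}. Rewrite as M → β M' and M' → α M' | ε.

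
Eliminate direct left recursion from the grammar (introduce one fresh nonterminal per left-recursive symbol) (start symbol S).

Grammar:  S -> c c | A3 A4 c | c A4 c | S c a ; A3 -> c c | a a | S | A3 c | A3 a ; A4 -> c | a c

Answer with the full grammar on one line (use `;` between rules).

S -> c c S' | A3 A4 c S' | c A4 c S'; A3 -> c c A3' | a a A3' | S A3'; A4 -> c | a c; S' -> c a S' | ε; A3' -> c A3' | a A3' | ε

S, A3 are directly left-recursive.
For S: α = {c a}, β = {c c, A3 A4 c, c A4 c}. Rewrite as S → β S' and S' → α S' | ε.
For A3: α = {c, a}, β = {c c, a a, S}. Rewrite as A3 → β A3' and A3' → α A3' | ε.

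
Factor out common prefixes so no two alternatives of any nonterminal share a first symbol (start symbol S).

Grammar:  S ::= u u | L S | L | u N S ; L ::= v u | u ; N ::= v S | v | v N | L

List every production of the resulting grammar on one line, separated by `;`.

S ::= u S' | L S''; L ::= v u | u; N ::= L | v N'; S' ::= u | N S; S'' ::= S | ε; N' ::= S | ε | N

S has alternatives sharing prefix 'u': factor to S → u S' with S' → u | N S.
S has alternatives sharing prefix 'L': factor to S → L S'' with S'' → S | ε.
N has alternatives sharing prefix 'v': factor to N → v N' with N' → S | ε | N.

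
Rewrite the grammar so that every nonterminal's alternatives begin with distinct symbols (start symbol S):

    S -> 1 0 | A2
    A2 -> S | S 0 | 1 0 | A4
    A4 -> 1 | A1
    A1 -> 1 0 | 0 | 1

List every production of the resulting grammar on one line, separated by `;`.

A2 has alternatives sharing prefix 'S': factor to A2 → S A2' with A2' → ε | 0.
A1 has alternatives sharing prefix '1': factor to A1 → 1 A1' with A1' → 0 | ε.

S -> 1 0 | A2; A2 -> 1 0 | A4 | S A2'; A4 -> 1 | A1; A1 -> 0 | 1 A1'; A2' -> ε | 0; A1' -> 0 | ε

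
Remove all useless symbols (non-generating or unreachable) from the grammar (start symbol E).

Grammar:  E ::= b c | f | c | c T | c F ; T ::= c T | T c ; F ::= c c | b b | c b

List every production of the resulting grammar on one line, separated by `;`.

E ::= b c | f | c | c F; F ::= c c | b b | c b

Generating nonterminals: {E, F}.
Reachable from E after that: {E, F}.
Removed useless symbols: {T} and every production mentioning them.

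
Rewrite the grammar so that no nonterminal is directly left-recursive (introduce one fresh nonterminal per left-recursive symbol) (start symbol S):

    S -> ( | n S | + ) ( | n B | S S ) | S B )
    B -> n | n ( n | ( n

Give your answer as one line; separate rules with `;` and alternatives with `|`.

S -> ( S' | n S S' | + ) ( S' | n B S'; B -> n | n ( n | ( n; S' -> S ) S' | B ) S' | ε

S is directly left-recursive.
For S: α = {S ), B )}, β = {(, n S, + ) (, n B}. Rewrite as S → β S' and S' → α S' | ε.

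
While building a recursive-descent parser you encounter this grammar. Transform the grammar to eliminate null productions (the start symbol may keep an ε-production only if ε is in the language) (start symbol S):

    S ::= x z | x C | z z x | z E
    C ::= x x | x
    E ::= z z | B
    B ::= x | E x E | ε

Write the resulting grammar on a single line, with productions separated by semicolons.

The nullable symbols are {B, E}.
ε ∉ L(G), so no ε-production is kept.
Expand every rule over subsets of its nullable positions: S → z E gives z E | z. B → E x E gives E x E | E x | x E.

S ::= x z | x C | z z x | z E | z; C ::= x x | x; E ::= z z | B; B ::= x | E x E | E x | x E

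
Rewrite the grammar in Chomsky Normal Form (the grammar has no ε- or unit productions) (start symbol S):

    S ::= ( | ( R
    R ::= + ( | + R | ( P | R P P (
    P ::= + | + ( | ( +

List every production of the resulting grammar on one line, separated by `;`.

S ::= ( | X1 R; R ::= X2 X1 | X2 R | X1 P | R Y1; P ::= + | X2 X1 | X1 X2; X1 ::= (; X2 ::= +; Y1 ::= P Y2; Y2 ::= P X1

Introduce a nonterminal for each terminal appearing in a rule of length ≥ 2: X1 → (, X2 → +.
Binarize each right-hand side of length ≥ 3 by chaining fresh nonterminals (Y1, Y2, …): affected rules were R → R P P X1.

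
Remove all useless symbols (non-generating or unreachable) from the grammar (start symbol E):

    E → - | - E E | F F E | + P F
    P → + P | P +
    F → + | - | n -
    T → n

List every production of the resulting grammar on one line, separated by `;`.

Generating nonterminals: {E, F, T}.
Reachable from E after that: {E, F}.
Removed useless symbols: {P, T} and every production mentioning them.

E → - | - E E | F F E; F → + | - | n -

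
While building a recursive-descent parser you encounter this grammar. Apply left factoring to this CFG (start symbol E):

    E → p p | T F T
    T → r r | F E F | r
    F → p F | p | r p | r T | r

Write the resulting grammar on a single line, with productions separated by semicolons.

E → p p | T F T; T → F E F | r T'; F → r F' | p F''; T' → r | ε; F' → p | T | ε; F'' → F | ε

T has alternatives sharing prefix 'r': factor to T → r T' with T' → r | ε.
F has alternatives sharing prefix 'r': factor to F → r F' with F' → p | T | ε.
F has alternatives sharing prefix 'p': factor to F → p F'' with F'' → F | ε.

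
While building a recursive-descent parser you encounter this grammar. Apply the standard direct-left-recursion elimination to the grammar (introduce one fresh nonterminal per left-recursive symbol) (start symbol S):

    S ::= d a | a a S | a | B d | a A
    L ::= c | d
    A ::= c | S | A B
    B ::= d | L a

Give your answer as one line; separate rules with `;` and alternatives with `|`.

Directly left-recursive nonterminal: A.
For A: α = {B}, β = {c, S}. Rewrite as A → β A' and A' → α A' | ε.

S ::= d a | a a S | a | B d | a A; L ::= c | d; A ::= c A' | S A'; B ::= d | L a; A' ::= B A' | ε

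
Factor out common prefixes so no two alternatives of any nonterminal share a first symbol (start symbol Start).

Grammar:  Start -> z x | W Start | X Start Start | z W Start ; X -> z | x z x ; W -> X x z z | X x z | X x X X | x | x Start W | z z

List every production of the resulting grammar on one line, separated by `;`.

Start -> W Start | X Start Start | z Start1; X -> z | x z x; W -> z z | X x W1 | x W2; Start1 -> x | W Start; W1 -> X X | z W11; W2 -> ε | Start W; W11 -> z | ε

Start has alternatives sharing prefix 'z': factor to Start → z Start1 with Start1 → x | W Start.
W has alternatives sharing prefix 'X x': factor to W → X x W1 with W1 → z z | z | X X.
W has alternatives sharing prefix 'x': factor to W → x W2 with W2 → ε | Start W.
W1 has alternatives sharing prefix 'z': factor to W1 → z W11 with W11 → z | ε.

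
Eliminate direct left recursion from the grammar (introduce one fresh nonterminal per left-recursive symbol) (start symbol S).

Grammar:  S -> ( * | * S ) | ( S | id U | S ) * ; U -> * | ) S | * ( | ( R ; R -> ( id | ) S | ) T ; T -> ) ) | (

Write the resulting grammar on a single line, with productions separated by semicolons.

Directly left-recursive nonterminal: S.
For S: α = {) *}, β = {( *, * S ), ( S, id U}. Rewrite as S → β S' and S' → α S' | ε.

S -> ( * S' | * S ) S' | ( S S' | id U S'; U -> * | ) S | * ( | ( R; R -> ( id | ) S | ) T; T -> ) ) | (; S' -> ) * S' | ε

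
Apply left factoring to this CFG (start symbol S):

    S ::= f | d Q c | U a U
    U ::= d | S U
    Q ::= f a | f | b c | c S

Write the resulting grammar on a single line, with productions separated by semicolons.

Q has alternatives sharing prefix 'f': factor to Q → f Q' with Q' → a | ε.

S ::= f | d Q c | U a U; U ::= d | S U; Q ::= b c | c S | f Q'; Q' ::= a | ε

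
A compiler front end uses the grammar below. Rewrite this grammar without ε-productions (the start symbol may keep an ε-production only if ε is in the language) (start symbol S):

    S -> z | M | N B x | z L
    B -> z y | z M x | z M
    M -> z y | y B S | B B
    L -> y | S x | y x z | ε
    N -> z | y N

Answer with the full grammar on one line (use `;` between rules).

S -> z | M | N B x | z L; B -> z y | z M x | z M; M -> z y | y B S | B B; L -> y | S x | y x z; N -> z | y N

Nullable nonterminals: {L}.
ε ∉ L(G), so no ε-production is kept.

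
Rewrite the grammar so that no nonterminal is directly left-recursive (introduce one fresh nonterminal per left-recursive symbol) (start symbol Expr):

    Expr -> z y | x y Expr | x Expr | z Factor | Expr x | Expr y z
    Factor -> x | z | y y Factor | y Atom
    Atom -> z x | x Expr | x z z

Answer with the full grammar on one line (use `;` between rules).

Expr -> z y Expr1 | x y Expr Expr1 | x Expr Expr1 | z Factor Expr1; Factor -> x | z | y y Factor | y Atom; Atom -> z x | x Expr | x z z; Expr1 -> x Expr1 | y z Expr1 | ε

Directly left-recursive nonterminal: Expr.
For Expr: α = {x, y z}, β = {z y, x y Expr, x Expr, z Factor}. Rewrite as Expr → β Expr1 and Expr1 → α Expr1 | ε.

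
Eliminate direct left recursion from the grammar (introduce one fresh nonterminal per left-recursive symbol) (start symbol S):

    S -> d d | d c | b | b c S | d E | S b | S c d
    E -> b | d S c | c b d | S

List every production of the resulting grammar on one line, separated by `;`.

S -> d d S' | d c S' | b S' | b c S S' | d E S'; E -> b | d S c | c b d | S; S' -> b S' | c d S' | eps

S is directly left-recursive.
For S: α = {b, c d}, β = {d d, d c, b, b c S, d E}. Rewrite as S → β S' and S' → α S' | ε.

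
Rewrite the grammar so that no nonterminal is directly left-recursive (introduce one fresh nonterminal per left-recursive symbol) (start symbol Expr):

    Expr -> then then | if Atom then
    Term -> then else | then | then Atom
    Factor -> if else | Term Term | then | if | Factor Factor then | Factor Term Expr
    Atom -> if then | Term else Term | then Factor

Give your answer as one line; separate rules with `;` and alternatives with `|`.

Expr -> then then | if Atom then; Term -> then else | then | then Atom; Factor -> if else Factor1 | Term Term Factor1 | then Factor1 | if Factor1; Atom -> if then | Term else Term | then Factor; Factor1 -> Factor then Factor1 | Term Expr Factor1 | ε

Factor is directly left-recursive.
For Factor: α = {Factor then, Term Expr}, β = {if else, Term Term, then, if}. Rewrite as Factor → β Factor1 and Factor1 → α Factor1 | ε.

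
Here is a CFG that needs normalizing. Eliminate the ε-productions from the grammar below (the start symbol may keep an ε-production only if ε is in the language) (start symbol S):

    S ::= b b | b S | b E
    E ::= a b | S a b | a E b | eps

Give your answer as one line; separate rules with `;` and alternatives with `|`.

Nullable nonterminals: {E}.
ε ∉ L(G), so no ε-production is kept.
Add the nullable-subset variants: S → b E gives b E | b.

S ::= b b | b S | b E | b; E ::= a b | S a b | a E b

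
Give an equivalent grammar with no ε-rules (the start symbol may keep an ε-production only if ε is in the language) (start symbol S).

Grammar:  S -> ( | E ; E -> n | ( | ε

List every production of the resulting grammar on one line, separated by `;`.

S -> ( | E | ε; E -> n | (

Nullable nonterminals: {E, S}.
ε ∈ L(G) since S is nullable, so keep S → ε.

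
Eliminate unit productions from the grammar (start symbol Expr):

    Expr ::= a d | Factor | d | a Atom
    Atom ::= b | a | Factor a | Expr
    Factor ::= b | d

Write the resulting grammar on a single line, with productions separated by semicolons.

Expr ::= b | d | a d | a Atom; Atom ::= b | a | Factor a | d | a d | a Atom; Factor ::= b | d

Unit pairs: Atom ⇒* {Expr, Factor}; Expr ⇒* {Factor}.
Replace each nonterminal's rules with the union of the non-unit rules of every nonterminal it unit-derives.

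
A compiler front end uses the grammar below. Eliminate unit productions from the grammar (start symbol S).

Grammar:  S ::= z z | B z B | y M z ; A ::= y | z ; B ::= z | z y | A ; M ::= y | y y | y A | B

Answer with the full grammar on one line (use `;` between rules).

Unit pairs: B ⇒* {A}; M ⇒* {A, B}.
For each unit pair (A, B), copy every non-unit production of B to A, then drop all unit productions.

S ::= z z | B z B | y M z; A ::= y | z; B ::= z | z y | y; M ::= z | z y | y | y y | y A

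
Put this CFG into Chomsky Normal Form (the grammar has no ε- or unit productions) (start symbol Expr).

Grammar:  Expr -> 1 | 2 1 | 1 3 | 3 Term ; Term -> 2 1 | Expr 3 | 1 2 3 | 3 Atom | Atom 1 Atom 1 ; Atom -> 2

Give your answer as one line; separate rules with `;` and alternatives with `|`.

Expr -> 1 | X1 X2 | X2 X3 | X3 Term; Term -> X1 X2 | Expr X3 | X2 Y1 | X3 Atom | Atom Y2; Atom -> 2; X1 -> 2; X2 -> 1; X3 -> 3; Y1 -> X1 X3; Y2 -> X2 Y3; Y3 -> Atom X2

Introduce a nonterminal for each terminal appearing in a rule of length ≥ 2: X1 → 2, X2 → 1, X3 → 3.
Binarize each right-hand side of length ≥ 3 by chaining fresh nonterminals (Y1, Y2, …): affected rules were Term → X2 X1 X3; Term → Atom X2 Atom X2.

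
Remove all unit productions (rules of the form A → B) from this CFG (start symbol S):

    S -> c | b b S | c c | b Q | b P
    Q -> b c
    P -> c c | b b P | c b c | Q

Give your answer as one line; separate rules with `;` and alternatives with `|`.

Unit pairs: P ⇒* {Q}.
Replace each nonterminal's rules with the union of the non-unit rules of every nonterminal it unit-derives.

S -> c | b b S | c c | b Q | b P; Q -> b c; P -> c c | b b P | c b c | b c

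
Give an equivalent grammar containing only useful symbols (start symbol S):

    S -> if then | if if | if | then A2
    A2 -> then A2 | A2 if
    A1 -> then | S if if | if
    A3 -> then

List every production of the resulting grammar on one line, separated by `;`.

S -> if then | if if | if

Generating nonterminals: {A1, A3, S}.
Reachable from S after that: {S}.
Removed useless symbols: {A1, A2, A3} and every production mentioning them.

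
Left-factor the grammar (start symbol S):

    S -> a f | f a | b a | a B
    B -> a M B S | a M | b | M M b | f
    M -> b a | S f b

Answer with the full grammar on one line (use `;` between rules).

S has alternatives sharing prefix 'a': factor to S → a S' with S' → f | B.
B has alternatives sharing prefix 'a M': factor to B → a M B' with B' → B S | ε.

S -> f a | b a | a S'; B -> b | M M b | f | a M B'; M -> b a | S f b; S' -> f | B; B' -> B S | eps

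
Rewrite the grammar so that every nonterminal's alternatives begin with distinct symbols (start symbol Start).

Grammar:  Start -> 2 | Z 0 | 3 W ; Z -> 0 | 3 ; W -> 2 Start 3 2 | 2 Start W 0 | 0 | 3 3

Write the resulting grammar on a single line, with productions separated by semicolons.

Start -> 2 | Z 0 | 3 W; Z -> 0 | 3; W -> 0 | 3 3 | 2 Start W1; W1 -> 3 2 | W 0

W has alternatives sharing prefix '2 Start': factor to W → 2 Start W1 with W1 → 3 2 | W 0.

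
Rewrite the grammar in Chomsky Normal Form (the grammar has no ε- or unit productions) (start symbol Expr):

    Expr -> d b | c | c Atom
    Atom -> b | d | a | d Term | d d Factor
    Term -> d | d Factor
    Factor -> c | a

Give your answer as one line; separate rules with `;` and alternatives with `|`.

Introduce a nonterminal for each terminal appearing in a rule of length ≥ 2: X1 → d, X2 → b, X3 → c.
Binarize each right-hand side of length ≥ 3 by chaining fresh nonterminals (Y1, Y2, …): affected rules were Atom → X1 X1 Factor.

Expr -> X1 X2 | c | X3 Atom; Atom -> b | d | a | X1 Term | X1 Y1; Term -> d | X1 Factor; Factor -> c | a; X1 -> d; X2 -> b; X3 -> c; Y1 -> X1 Factor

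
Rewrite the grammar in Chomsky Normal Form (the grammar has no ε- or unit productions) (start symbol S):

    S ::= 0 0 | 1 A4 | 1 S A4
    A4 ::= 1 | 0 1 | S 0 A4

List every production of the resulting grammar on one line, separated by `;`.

S ::= X1 X1 | X2 A4 | X2 Y1; A4 ::= 1 | X1 X2 | S Y2; X1 ::= 0; X2 ::= 1; Y1 ::= S A4; Y2 ::= X1 A4

Introduce a nonterminal for each terminal appearing in a rule of length ≥ 2: X1 → 0, X2 → 1.
Binarize each right-hand side of length ≥ 3 by chaining fresh nonterminals (Y1, Y2, …): affected rules were S → X2 S A4; A4 → S X1 A4.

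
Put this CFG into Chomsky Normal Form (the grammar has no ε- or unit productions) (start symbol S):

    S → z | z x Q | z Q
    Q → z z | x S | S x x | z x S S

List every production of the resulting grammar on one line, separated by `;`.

S → z | X1 Y1 | X1 Q; Q → X1 X1 | X2 S | S Y2 | X1 Y3; X1 → z; X2 → x; Y1 → X2 Q; Y2 → X2 X2; Y3 → X2 Y4; Y4 → S S

Introduce a nonterminal for each terminal appearing in a rule of length ≥ 2: X1 → z, X2 → x.
Binarize each right-hand side of length ≥ 3 by chaining fresh nonterminals (Y1, Y2, …): affected rules were S → X1 X2 Q; Q → S X2 X2; Q → X1 X2 S S.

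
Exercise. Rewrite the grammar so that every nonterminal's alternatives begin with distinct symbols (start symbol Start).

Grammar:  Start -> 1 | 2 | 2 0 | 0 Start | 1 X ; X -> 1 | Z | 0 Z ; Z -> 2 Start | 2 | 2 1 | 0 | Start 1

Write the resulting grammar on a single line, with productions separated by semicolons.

Start -> 0 Start | 1 Start1 | 2 Start2; X -> 1 | Z | 0 Z; Z -> 0 | Start 1 | 2 Z1; Start1 -> eps | X; Start2 -> eps | 0; Z1 -> Start | eps | 1

Start has alternatives sharing prefix '1': factor to Start → 1 Start1 with Start1 → ε | X.
Start has alternatives sharing prefix '2': factor to Start → 2 Start2 with Start2 → ε | 0.
Z has alternatives sharing prefix '2': factor to Z → 2 Z1 with Z1 → Start | ε | 1.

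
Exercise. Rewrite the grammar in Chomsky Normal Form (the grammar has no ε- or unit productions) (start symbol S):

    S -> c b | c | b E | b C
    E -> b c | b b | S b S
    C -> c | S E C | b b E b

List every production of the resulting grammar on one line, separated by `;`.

S -> X1 X2 | c | X2 E | X2 C; E -> X2 X1 | X2 X2 | S Y1; C -> c | S Y2 | X2 Y3; X1 -> c; X2 -> b; Y1 -> X2 S; Y2 -> E C; Y3 -> X2 Y4; Y4 -> E X2

Introduce a nonterminal for each terminal appearing in a rule of length ≥ 2: X1 → c, X2 → b.
Binarize each right-hand side of length ≥ 3 by chaining fresh nonterminals (Y1, Y2, …): affected rules were E → S X2 S; C → S E C; C → X2 X2 E X2.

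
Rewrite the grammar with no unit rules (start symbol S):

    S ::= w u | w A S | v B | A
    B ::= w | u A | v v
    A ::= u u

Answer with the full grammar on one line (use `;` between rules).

Unit pairs: S ⇒* {A}.
Replace each nonterminal's rules with the union of the non-unit rules of every nonterminal it unit-derives.

S ::= w u | w A S | v B | u u; B ::= w | u A | v v; A ::= u u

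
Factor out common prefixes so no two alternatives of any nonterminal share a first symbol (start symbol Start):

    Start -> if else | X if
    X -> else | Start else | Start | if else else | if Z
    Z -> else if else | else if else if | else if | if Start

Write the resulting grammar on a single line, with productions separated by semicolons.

Start -> if else | X if; X -> else | Start X1 | if X2; Z -> if Start | else if Z1; X1 -> else | ε; X2 -> else else | Z; Z1 -> ε | else Z11; Z11 -> ε | if

X has alternatives sharing prefix 'Start': factor to X → Start X1 with X1 → else | ε.
X has alternatives sharing prefix 'if': factor to X → if X2 with X2 → else else | Z.
Z has alternatives sharing prefix 'else if': factor to Z → else if Z1 with Z1 → else | else if | ε.
Z1 has alternatives sharing prefix 'else': factor to Z1 → else Z11 with Z11 → ε | if.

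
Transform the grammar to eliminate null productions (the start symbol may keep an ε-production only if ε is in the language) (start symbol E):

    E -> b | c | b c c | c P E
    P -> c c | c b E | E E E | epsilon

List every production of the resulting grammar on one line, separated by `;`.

The nullable symbols are {P}.
ε ∉ L(G), so no ε-production is kept.
Expand every rule over subsets of its nullable positions: E → c P E gives c P E | c E.

E -> b | c | b c c | c P E | c E; P -> c c | c b E | E E E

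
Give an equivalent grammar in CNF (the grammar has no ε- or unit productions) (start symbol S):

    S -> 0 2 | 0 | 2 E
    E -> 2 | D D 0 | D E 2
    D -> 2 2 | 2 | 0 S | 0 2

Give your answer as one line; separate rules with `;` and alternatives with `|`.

S -> X1 X2 | 0 | X2 E; E -> 2 | D Y1 | D Y2; D -> X2 X2 | 2 | X1 S | X1 X2; X1 -> 0; X2 -> 2; Y1 -> D X1; Y2 -> E X2

Introduce a nonterminal for each terminal appearing in a rule of length ≥ 2: X1 → 0, X2 → 2.
Binarize each right-hand side of length ≥ 3 by chaining fresh nonterminals (Y1, Y2, …): affected rules were E → D D X1; E → D E X2.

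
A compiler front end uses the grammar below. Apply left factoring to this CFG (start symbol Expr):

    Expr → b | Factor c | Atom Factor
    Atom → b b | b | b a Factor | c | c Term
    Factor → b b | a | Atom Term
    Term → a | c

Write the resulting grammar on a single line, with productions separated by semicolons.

Expr → b | Factor c | Atom Factor; Atom → b Atom1 | c Atom2; Factor → b b | a | Atom Term; Term → a | c; Atom1 → b | ε | a Factor; Atom2 → ε | Term

Atom has alternatives sharing prefix 'b': factor to Atom → b Atom1 with Atom1 → b | ε | a Factor.
Atom has alternatives sharing prefix 'c': factor to Atom → c Atom2 with Atom2 → ε | Term.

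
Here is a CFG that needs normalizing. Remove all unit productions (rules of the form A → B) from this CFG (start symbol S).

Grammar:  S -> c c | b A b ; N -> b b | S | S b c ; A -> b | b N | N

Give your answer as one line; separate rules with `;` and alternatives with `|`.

S -> c c | b A b; N -> c c | b A b | b b | S b c; A -> c c | b A b | b b | S b c | b | b N

Unit pairs: A ⇒* {N, S}; N ⇒* {S}.
Replace each nonterminal's rules with the union of the non-unit rules of every nonterminal it unit-derives.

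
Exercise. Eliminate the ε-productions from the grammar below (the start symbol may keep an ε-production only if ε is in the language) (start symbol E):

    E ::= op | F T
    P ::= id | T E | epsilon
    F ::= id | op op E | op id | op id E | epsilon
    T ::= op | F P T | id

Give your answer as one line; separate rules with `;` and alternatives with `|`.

The nullable symbols are {F, P}.
ε ∉ L(G), so no ε-production is kept.
Add the nullable-subset variants: E → F T gives F T | T. T → F P T gives F P T | F T | P T.

E ::= op | F T | T; P ::= id | T E; F ::= id | op op E | op id | op id E; T ::= op | F P T | F T | P T | id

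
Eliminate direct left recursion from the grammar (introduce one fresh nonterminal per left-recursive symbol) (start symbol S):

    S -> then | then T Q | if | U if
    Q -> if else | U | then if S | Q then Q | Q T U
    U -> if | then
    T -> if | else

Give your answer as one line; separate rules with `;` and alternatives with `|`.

S -> then | then T Q | if | U if; Q -> if else Q' | U Q' | then if S Q'; U -> if | then; T -> if | else; Q' -> then Q Q' | T U Q' | ε

Q is directly left-recursive.
For Q: α = {then Q, T U}, β = {if else, U, then if S}. Rewrite as Q → β Q' and Q' → α Q' | ε.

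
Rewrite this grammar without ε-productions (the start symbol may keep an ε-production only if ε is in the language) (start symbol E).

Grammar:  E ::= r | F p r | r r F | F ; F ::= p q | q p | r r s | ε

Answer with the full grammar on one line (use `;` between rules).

E ::= r | F p r | p r | r r F | r r | F | ε; F ::= p q | q p | r r s

The nullable symbols are {E, F}.
ε ∈ L(G) since E is nullable, so keep E → ε.
Expand every rule over subsets of its nullable positions: E → F p r gives F p r | p r. E → r r F gives r r F | r r.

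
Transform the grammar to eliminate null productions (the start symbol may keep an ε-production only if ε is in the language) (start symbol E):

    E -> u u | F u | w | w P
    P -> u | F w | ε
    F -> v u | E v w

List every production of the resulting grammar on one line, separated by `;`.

E -> u u | F u | w | w P; P -> u | F w; F -> v u | E v w

Nullable nonterminals: {P}.
ε ∉ L(G), so no ε-production is kept.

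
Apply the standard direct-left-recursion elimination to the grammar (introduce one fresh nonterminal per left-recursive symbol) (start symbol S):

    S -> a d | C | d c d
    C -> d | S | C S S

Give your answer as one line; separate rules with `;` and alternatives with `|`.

Directly left-recursive nonterminal: C.
For C: α = {S S}, β = {d, S}. Rewrite as C → β C' and C' → α C' | ε.

S -> a d | C | d c d; C -> d C' | S C'; C' -> S S C' | ε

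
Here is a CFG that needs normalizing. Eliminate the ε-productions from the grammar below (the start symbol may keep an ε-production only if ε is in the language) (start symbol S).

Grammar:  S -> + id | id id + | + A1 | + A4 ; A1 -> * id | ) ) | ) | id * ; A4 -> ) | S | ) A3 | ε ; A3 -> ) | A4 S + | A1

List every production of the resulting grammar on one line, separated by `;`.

S -> + id | id id + | + A1 | + A4 | +; A1 -> * id | ) ) | ) | id *; A4 -> ) | S | ) A3; A3 -> ) | A4 S + | S + | A1

The nullable symbols are {A4}.
ε ∉ L(G), so no ε-production is kept.
For each production, add variants omitting each subset of nullable occurrences: S → + A4 gives + A4 | +. A3 → A4 S + gives A4 S + | S +.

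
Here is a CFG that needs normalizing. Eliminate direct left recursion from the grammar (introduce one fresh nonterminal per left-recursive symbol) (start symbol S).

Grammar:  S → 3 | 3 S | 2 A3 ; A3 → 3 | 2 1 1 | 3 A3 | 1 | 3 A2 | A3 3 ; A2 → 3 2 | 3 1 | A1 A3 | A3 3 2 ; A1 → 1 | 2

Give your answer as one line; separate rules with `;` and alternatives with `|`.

S → 3 | 3 S | 2 A3; A3 → 3 A3' | 2 1 1 A3' | 3 A3 A3' | 1 A3' | 3 A2 A3'; A2 → 3 2 | 3 1 | A1 A3 | A3 3 2; A1 → 1 | 2; A3' → 3 A3' | ε

A3 is directly left-recursive.
For A3: α = {3}, β = {3, 2 1 1, 3 A3, 1, 3 A2}. Rewrite as A3 → β A3' and A3' → α A3' | ε.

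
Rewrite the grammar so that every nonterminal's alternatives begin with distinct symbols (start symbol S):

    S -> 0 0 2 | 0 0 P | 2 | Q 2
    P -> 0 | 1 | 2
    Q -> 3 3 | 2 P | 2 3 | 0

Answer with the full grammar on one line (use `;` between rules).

S has alternatives sharing prefix '0 0': factor to S → 0 0 S' with S' → 2 | P.
Q has alternatives sharing prefix '2': factor to Q → 2 Q' with Q' → P | 3.

S -> 2 | Q 2 | 0 0 S'; P -> 0 | 1 | 2; Q -> 3 3 | 0 | 2 Q'; S' -> 2 | P; Q' -> P | 3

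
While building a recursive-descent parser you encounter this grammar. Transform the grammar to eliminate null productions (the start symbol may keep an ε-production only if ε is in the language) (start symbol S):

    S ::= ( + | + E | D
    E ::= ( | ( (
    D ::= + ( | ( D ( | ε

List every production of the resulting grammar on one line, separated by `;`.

Nullable nonterminals: {D, S}.
ε ∈ L(G) since S is nullable, so keep S → ε.
Add the nullable-subset variants: D → ( D ( gives ( D ( | ( (.

S ::= ( + | + E | D | ε; E ::= ( | ( (; D ::= + ( | ( D ( | ( (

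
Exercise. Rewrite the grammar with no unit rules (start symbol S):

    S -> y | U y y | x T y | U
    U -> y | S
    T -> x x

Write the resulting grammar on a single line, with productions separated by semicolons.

Unit pairs: S ⇒* {U}; U ⇒* {S}.
For every A with A ⇒* B via unit rules, add B's non-unit alternatives to A; then delete every rule of the form X → Y.

S -> y | U y y | x T y; U -> y | U y y | x T y; T -> x x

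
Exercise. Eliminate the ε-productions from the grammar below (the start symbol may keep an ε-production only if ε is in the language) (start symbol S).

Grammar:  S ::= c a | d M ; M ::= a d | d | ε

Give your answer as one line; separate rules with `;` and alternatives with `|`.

S ::= c a | d M | d; M ::= a d | d

Nullable set = {M}.
ε ∉ L(G), so no ε-production is kept.
For each production, add variants omitting each subset of nullable occurrences: S → d M gives d M | d.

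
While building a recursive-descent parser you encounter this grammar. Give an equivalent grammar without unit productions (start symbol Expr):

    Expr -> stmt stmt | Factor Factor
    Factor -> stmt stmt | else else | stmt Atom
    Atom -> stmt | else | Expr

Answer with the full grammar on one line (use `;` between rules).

Expr -> stmt stmt | Factor Factor; Factor -> stmt stmt | else else | stmt Atom; Atom -> stmt | else | stmt stmt | Factor Factor

Unit pairs: Atom ⇒* {Expr}.
For every A with A ⇒* B via unit rules, add B's non-unit alternatives to A; then delete every rule of the form X → Y.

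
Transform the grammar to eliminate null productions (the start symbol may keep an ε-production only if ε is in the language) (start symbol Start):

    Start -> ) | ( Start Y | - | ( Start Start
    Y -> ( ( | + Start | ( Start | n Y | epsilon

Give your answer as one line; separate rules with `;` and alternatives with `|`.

Start -> ) | ( Start Y | ( Start | - | ( Start Start; Y -> ( ( | + Start | ( Start | n Y | n

Nullable nonterminals: {Y}.
ε ∉ L(G), so no ε-production is kept.
Expand every rule over subsets of its nullable positions: Start → ( Start Y gives ( Start Y | ( Start. Y → n Y gives n Y | n.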